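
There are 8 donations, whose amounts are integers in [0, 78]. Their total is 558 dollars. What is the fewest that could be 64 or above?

Each value short of 64 is at most 63, costing at least 78 − 63 = 15 against the maximum total of 624.
We can afford to lose at most 624 − 558 = 66, so at most ⌊66/15⌋ = 4 fall short, and at least 4 are ≥ 64.
Exactly 4 works: 4 values at 78 and 4 at 63 total 564; lower one of the high values by 6 (still ≥ 64) to hit 558.

4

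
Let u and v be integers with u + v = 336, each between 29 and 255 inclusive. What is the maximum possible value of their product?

uv = u(336 − u) is maximized when u is as near 336/2 as the bounds allow.
Taking u = 168 and v = 168 (both in [29, 255]) gives uv = 28224.

28224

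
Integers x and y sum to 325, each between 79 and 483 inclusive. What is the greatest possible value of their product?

With x + y fixed, xy peaks when the two are closest together.
Taking x = 162 and y = 163 (both in [79, 483]) gives xy = 26406.

26406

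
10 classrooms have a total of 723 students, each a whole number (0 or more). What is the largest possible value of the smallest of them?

The average is 723/10 < 73, so some value is ≤ 72.
Taking 7 copies of 72 and 3 copies of 73 gives exactly 723, so 72 is attained.

72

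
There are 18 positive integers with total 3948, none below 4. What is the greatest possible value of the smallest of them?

The 18 values sum to 3948, so their minimum is at most ⌊3948/18⌋ = 219.
Equality holds with 12 values of 219 and 6 values of 220.

219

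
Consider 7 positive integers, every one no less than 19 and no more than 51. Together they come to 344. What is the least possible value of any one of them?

38

To make one integer as small as possible, make the other 6 as large as possible.
The other 6 contribute at most 6 × 51 = 306, leaving at least 344 − 306 = 38.
Since 38 ≥ 19, this is achievable: one at 38 and 6 at 51.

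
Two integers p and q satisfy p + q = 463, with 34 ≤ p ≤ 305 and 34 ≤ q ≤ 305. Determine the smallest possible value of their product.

48190

pq = p(463 − p) is concave in p, so over [158, 305] it is minimized at an endpoint.
The extreme feasible split is p = 158, q = 305, giving pq = 48190.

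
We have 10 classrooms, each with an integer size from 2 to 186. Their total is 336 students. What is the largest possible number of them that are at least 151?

2

If k of the values are ≥ 151, the total is ≥ 151k + 2(10 − k).
Setting 151k + 2(10 − k) ≤ 336 gives 149k ≤ 316, so k ≤ 2.
k = 2 is achieved by 2 values at 151 and 8 at 2, total 318; add 18 to one value (staying below 151) to reach 336.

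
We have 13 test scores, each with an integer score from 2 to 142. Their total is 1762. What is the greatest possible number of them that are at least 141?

If k of the values are ≥ 141, the total is ≥ 141k + 2(13 − k).
Setting 141k + 2(13 − k) ≤ 1762 gives 139k ≤ 1736, so k ≤ 12.
k = 12 is achieved by 12 values at 141 and 1 at 2, total 1694; add 68 to one value (staying below 141) to reach 1762.

12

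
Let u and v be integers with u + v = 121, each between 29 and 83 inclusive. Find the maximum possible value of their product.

uv = u(121 − u) is maximized when u is as near 121/2 as the bounds allow.
Taking u = 60 and v = 61 (both in [29, 83]) gives uv = 3660.

3660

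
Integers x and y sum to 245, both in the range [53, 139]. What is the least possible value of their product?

xy = x(245 − x) is concave in x, so over [106, 139] it is minimized at an endpoint.
At the endpoint x = 106, y = 245 − 106 = 139, so xy = 106 × 139 = 14734.

14734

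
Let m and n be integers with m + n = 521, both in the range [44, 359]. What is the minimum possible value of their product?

58158

Since m + n is fixed, pushing one of them to its bound minimizes the product.
At the endpoint m = 162, n = 521 − 162 = 359, so mn = 162 × 359 = 58158.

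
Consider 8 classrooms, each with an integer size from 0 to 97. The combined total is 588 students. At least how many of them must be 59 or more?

4

Each value short of 59 is at most 58, costing at least 97 − 58 = 39 against the maximum total of 776.
We can afford to lose at most 776 − 588 = 188, so at most ⌊188/39⌋ = 4 fall short, and at least 4 are ≥ 59.
Exactly 4 works: 4 values at 97 and 4 at 58 total 620; lower one of the high values by 32 (still ≥ 59) to hit 588.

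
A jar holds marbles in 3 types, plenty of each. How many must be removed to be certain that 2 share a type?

4

You could draw 1 of every type without reaching 2 of any — 3 in all.
One more forces 2 of some type, so 3 + 1 = 4.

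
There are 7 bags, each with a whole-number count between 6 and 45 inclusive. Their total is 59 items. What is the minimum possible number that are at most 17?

6

If only k of them are at most 17, the other 7 − k are at least 18, so the total is at least (7 − k)·18 + k·6.
This is ≤ 59, so (7 − k)·18 + 6k ≤ 59, which gives k ≥ 6.
Exactly 6 works: 6 values at 6 and 1 at 18 total 54; raise one of the low values by 5 (still ≤ 17) to hit 59.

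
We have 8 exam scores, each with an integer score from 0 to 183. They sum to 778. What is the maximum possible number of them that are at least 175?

4

With k values at 175 or above and the rest at least 0, the sum is at least 0 + 175k.
Since the sum is 778, we need 175k ≤ 778, i.e. k ≤ 4.
k = 4 is achieved by 4 values at 175 and 4 at 0, total 700; add 78 to one value (staying below 175) to reach 778.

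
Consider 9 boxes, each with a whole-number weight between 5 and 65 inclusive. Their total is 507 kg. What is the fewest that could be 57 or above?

1

If only k of them are at least 57, the other 9 − k are at most 56, so the total is at most k·65 + (9 − k)·56.
This must reach 507, so k·65 + (9 − k)·56 ≥ 507, giving k ≥ 1.
Exactly 1 works: 1 value at 65 and 8 at 56 total 513; lower one of the high values by 6 (still ≥ 57) to hit 507.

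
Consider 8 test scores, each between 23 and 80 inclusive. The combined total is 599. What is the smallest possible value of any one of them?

39

To make one score as small as possible, make the other 7 as large as possible.
The other 7 contribute at most 7 × 80 = 560, leaving at least 599 − 560 = 39.
Since 39 ≥ 23, this is achievable: one at 39 and 7 at 80.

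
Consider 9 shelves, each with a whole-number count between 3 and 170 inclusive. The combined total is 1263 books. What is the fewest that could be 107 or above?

5

Each value short of 107 is at most 106, costing at least 170 − 106 = 64 against the maximum total of 1530.
We can afford to lose at most 1530 − 1263 = 267, so at most ⌊267/64⌋ = 4 fall short, and at least 5 are ≥ 107.
Exactly 5 works: 5 values at 170 and 4 at 106 total 1274; lower one of the high values by 11 (still ≥ 107) to hit 1263.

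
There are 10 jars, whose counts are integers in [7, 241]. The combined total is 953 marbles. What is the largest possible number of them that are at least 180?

Suppose k of them are at least 180. Those contribute at least 180 each and the other 10 − k at least 7 each.
So the total is at least 180k + 7(10 − k) = 70 + 173k. This must be ≤ 953, giving k ≤ 5.
k = 5 is achieved by 5 values at 180 and 5 at 7, total 935; add 18 to one value (staying below 180) to reach 953.

5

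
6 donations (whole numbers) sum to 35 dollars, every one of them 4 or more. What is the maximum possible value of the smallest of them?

5

The average is 35/6 < 6, so some value is ≤ 5.
Achievable: 1 of them at 5 and 5 at 6 total 35.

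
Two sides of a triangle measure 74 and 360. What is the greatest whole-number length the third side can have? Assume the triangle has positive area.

The third side must be less than 74 + 360 = 434.
The largest integer below 434 is 433.

433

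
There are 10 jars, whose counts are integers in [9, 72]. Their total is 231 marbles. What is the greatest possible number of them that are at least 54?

With k values at 54 or above and the rest at least 9, the sum is at least 90 + 45k.
Since the sum is 231, we need 45k ≤ 141, i.e. k ≤ 3.
k = 3 is achieved by 3 values at 54 and 7 at 9, total 225; add 6 to one value (staying below 54) to reach 231.

3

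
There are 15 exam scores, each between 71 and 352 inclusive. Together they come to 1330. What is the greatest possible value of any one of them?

336

Maximizing one value means minimizing the remaining 14.
The other 14 contribute at least 14 × 71 = 994, leaving at most 1330 − 994 = 336.
Since 336 ≤ 352, this is achievable: one at 336 and 14 at 71.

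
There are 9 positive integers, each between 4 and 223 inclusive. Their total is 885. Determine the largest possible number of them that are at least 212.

4

Suppose k of them are at least 212. Those contribute at least 212 each and the other 9 − k at least 4 each.
So the total is at least 212k + 4(9 − k) = 36 + 208k. This must be ≤ 885, giving k ≤ 4.
k = 4 is achieved by 4 values at 212 and 5 at 4, total 868; add 17 to one value (staying below 212) to reach 885.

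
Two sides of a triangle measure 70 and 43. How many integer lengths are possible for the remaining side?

The triangle inequality gives |70 − 43| < c < 70 + 43, i.e. 27 < c < 113.
So c can be any integer from 28 to 112: 85 values.

85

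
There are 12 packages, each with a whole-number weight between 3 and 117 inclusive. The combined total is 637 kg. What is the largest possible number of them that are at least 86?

If k of the values are ≥ 86, the total is ≥ 86k + 3(12 − k).
Setting 86k + 3(12 − k) ≤ 637 gives 83k ≤ 601, so k ≤ 7.
k = 7 is achieved by 7 values at 86 and 5 at 3, total 617; add 20 to one value (staying below 86) to reach 637.

7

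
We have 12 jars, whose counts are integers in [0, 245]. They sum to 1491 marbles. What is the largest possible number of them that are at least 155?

If k of the values are ≥ 155, the total is ≥ 155k + 0(12 − k).
Setting 155k + 0(12 − k) ≤ 1491 gives 155k ≤ 1491, so k ≤ 9.
k = 9 is achieved by 9 values at 155 and 3 at 0, total 1395; add 96 to one value (staying below 155) to reach 1491.

9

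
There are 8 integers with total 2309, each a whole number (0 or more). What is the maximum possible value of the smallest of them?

288

The 8 values sum to 2309, so their minimum is at most ⌊2309/8⌋ = 288.
Taking 3 copies of 288 and 5 copies of 289 gives exactly 2309, so 288 is attained.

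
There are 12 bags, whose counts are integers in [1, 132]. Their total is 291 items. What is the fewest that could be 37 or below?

Each value above 37 is at least 38, contributing at least 38 − 1 = 37 above the floor 1.
The sum exceeds the floor total 12 by 279, so at most ⌊279/37⌋ = 7 exceed 37, and at least 5 are ≤ 37.
Exactly 5 works: 5 values at 1 and 7 at 38 total 271; raise one of the low values by 20 (still ≤ 37) to hit 291.

5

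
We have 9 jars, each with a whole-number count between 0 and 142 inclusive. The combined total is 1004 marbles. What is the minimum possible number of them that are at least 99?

3

Suppose at most 9 − j of them reach 99; then j values are ≤ 98 and the rest ≤ 142.
The total is then ≤ 98·j + 142·(9 − j) = 1278 − 44j. For this to be ≥ 1004 we need j ≤ 6, so at least 9 − 6 = 3 must reach 99.
Exactly 3 works: 3 values at 142 and 6 at 98 total 1014; lower one of the high values by 10 (still ≥ 99) to hit 1004.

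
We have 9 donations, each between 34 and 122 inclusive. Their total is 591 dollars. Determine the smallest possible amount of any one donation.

34

To make one donation as small as possible, make the other 8 as large as possible.
The other 8 can take up 8 × 122 = 976 ≥ 591 − 34, so one donation can sit at its floor of 34.
Achievable: one at 34 and the other 8 totalling 557, which fits since 8 × 34 ≤ 557 ≤ 8 × 122.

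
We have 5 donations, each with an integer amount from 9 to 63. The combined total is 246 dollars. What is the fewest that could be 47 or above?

1

Suppose at most 5 − j of them reach 47; then j values are ≤ 46 and the rest ≤ 63.
The total is then ≤ 46·j + 63·(5 − j) = 315 − 17j. For this to be ≥ 246 we need j ≤ 4, so at least 5 − 4 = 1 must reach 47.
Exactly 1 works: 1 value at 63 and 4 at 46 total 247; lower one of the high values by 1 (still ≥ 47) to hit 246.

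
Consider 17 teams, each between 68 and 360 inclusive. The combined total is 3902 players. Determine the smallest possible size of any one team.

68

Minimizing one value means maximizing the remaining 16.
The other 16 can take up 16 × 360 = 5760 ≥ 3902 − 68, so one team can sit at its floor of 68.
Achievable: one at 68 and the other 16 totalling 3834, which fits since 16 × 68 ≤ 3834 ≤ 16 × 360.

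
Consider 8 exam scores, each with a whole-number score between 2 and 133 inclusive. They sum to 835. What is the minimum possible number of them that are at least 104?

Suppose at most 8 − j of them reach 104; then j values are ≤ 103 and the rest ≤ 133.
The total is then ≤ 103·j + 133·(8 − j) = 1064 − 30j. For this to be ≥ 835 we need j ≤ 7, so at least 8 − 7 = 1 must reach 104.
Exactly 1 works: 1 value at 133 and 7 at 103 total 854; lower one of the high values by 19 (still ≥ 104) to hit 835.

1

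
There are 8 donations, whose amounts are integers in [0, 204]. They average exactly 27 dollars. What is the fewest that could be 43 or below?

4

The total is 8 × 27 = 216.
Each value above 43 is at least 44, contributing at least 44 − 0 = 44 above the floor 0.
The sum exceeds the floor total 0 by 216, so at most ⌊216/44⌋ = 4 exceed 43, and at least 4 are ≤ 43.
Exactly 4 works: 4 values at 0 and 4 at 44 total 176; raise one of the low values by 40 (still ≤ 43) to hit 216.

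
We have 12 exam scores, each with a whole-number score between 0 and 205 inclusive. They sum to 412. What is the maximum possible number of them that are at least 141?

With k values at 141 or above and the rest at least 0, the sum is at least 0 + 141k.
Since the sum is 412, we need 141k ≤ 412, i.e. k ≤ 2.
k = 2 is achieved by 2 values at 141 and 10 at 0, total 282; add 130 to one value (staying below 141) to reach 412.

2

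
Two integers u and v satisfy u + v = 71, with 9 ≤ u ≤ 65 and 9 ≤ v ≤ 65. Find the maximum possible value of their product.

1260

For a fixed sum, the product uv is largest when u and v are as close as possible.
Taking u = 35 and v = 36 (both in [9, 65]) gives uv = 1260.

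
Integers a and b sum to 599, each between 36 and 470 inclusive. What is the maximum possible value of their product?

ab = a(599 − a) is maximized when a is as near 599/2 as the bounds allow.
Taking a = 299 and b = 300 (both in [36, 470]) gives ab = 89700.

89700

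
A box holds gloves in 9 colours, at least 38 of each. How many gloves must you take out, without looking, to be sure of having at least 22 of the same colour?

190

In the worst case you draw 21 of each of the 9 colours: 9 × 21 = 189.
One more forces 22 of some colour, so 189 + 1 = 190.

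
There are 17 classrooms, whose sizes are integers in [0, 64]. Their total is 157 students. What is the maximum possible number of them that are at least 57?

With k values at 57 or above and the rest at least 0, the sum is at least 0 + 57k.
Since the sum is 157, we need 57k ≤ 157, i.e. k ≤ 2.
k = 2 is achieved by 2 values at 57 and 15 at 0, total 114; add 43 to one value (staying below 57) to reach 157.

2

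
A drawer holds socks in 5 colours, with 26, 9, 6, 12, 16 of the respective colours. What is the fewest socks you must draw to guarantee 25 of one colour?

68

In the worst case you take as many as possible of each colour without reaching 25: 24 + 9 + 6 + 12 + 16 = 67.
The next one must give 25 of some colour, so 67 + 1 = 68.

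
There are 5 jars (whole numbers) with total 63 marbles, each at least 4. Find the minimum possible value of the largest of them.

13

The 5 values sum to 63, so their maximum is at least ⌈63/5⌉ = 13.
Equality holds with 3 values of 13 and 2 values of 12.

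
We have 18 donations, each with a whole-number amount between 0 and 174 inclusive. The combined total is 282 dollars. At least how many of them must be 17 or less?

3

Let j be the number exceeding 17. Then the total is ≥ 18·j + 0·(18 − j) = 0 + 18j.
So 18j ≤ 282 and j ≤ 15; hence at least 18 − 15 = 3 are ≤ 17.
Exactly 3 works: 3 values at 0 and 15 at 18 total 270; raise one of the low values by 12 (still ≤ 17) to hit 282.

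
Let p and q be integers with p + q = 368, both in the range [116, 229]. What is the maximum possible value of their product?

pq = p(368 − p) is maximized when p is as near 368/2 as the bounds allow.
Taking p = 184 and q = 184 (both in [116, 229]) gives pq = 33856.

33856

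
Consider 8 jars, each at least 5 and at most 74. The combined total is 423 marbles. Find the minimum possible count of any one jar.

5

To make one jar as small as possible, make the other 7 as large as possible.
The other 7 can take up 7 × 74 = 518 ≥ 423 − 5, so one jar can sit at its floor of 5.
Achievable: one at 5 and the other 7 totalling 418, which fits since 7 × 5 ≤ 418 ≤ 7 × 74.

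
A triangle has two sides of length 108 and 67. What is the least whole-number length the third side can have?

42

The third side must exceed |108 − 67| = 41.
The smallest integer above 41 is 42.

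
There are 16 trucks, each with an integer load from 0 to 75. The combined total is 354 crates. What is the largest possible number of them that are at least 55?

6

With k values at 55 or above and the rest at least 0, the sum is at least 0 + 55k.
Since the sum is 354, we need 55k ≤ 354, i.e. k ≤ 6.
k = 6 is achieved by 6 values at 55 and 10 at 0, total 330; add 24 to one value (staying below 55) to reach 354.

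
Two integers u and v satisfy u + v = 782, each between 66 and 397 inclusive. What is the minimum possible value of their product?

152845

For a fixed sum, uv is smallest when u and v are as far apart as possible.
The extreme feasible split is u = 385, v = 397, giving uv = 152845.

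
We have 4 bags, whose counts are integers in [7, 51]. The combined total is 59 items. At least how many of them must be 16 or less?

1

Let j be the number exceeding 16. Then the total is ≥ 17·j + 7·(4 − j) = 28 + 10j.
So 10j ≤ 31 and j ≤ 3; hence at least 4 − 3 = 1 are ≤ 16.
Exactly 1 works: 1 value at 7 and 3 at 17 total 58; raise one of the low values by 1 (still ≤ 16) to hit 59.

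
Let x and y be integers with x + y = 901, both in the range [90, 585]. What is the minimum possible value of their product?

184860

Since x + y is fixed, pushing one of them to its bound minimizes the product.
The extreme feasible split is x = 316, y = 585, giving xy = 184860.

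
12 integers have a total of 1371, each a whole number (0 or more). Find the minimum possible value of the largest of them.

115

Some value must be at least ⌈1371/12⌉ = 115, since 12 × 114 = 1368 < 1371.
Achievable: 3 of them at 115 and 9 at 114 total 1371.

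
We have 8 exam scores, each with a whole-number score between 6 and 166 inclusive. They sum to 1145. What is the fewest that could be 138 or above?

Each value short of 138 is at most 137, costing at least 166 − 137 = 29 against the maximum total of 1328.
We can afford to lose at most 1328 − 1145 = 183, so at most ⌊183/29⌋ = 6 fall short, and at least 2 are ≥ 138.
Exactly 2 works: 2 values at 166 and 6 at 137 total 1154; lower one of the high values by 9 (still ≥ 138) to hit 1145.

2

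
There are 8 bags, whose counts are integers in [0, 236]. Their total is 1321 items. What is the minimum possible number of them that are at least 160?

1

Each value short of 160 is at most 159, costing at least 236 − 159 = 77 against the maximum total of 1888.
We can afford to lose at most 1888 − 1321 = 567, so at most ⌊567/77⌋ = 7 fall short, and at least 1 are ≥ 160.
Exactly 1 works: 1 value at 236 and 7 at 159 total 1349; lower one of the high values by 28 (still ≥ 160) to hit 1321.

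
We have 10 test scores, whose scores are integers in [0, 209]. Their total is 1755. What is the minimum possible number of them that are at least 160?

4

Each value short of 160 is at most 159, costing at least 209 − 159 = 50 against the maximum total of 2090.
We can afford to lose at most 2090 − 1755 = 335, so at most ⌊335/50⌋ = 6 fall short, and at least 4 are ≥ 160.
Exactly 4 works: 4 values at 209 and 6 at 159 total 1790; lower one of the high values by 35 (still ≥ 160) to hit 1755.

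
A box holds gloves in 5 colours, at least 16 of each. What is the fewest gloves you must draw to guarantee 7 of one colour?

31

You could draw 6 of every colour without reaching 7 of any — 30 in all.
One more forces 7 of some colour, so 30 + 1 = 31.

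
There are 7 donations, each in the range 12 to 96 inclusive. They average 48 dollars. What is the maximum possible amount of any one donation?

To make one donation as large as possible, make the other 6 as small as possible.
The total is 7 × 48 = 336.
The other 6 contribute at least 6 × 12 = 72, leaving at most 336 − 72 = 264.
But each donation is capped at 96, so the maximum is 96.
Achievable: one at 96 and the other 6 totalling 240, which fits since 6 × 12 ≤ 240 ≤ 6 × 96.

96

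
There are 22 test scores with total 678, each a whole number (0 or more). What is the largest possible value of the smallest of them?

30

The average is 678/22 < 31, so some value is ≤ 30.
Taking 4 copies of 30 and 18 copies of 31 gives exactly 678, so 30 is attained.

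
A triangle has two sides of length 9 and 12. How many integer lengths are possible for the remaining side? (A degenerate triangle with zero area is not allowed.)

The triangle inequality gives |9 − 12| < c < 9 + 12, i.e. 3 < c < 21.
So c can be any integer from 4 to 20: 17 values.

17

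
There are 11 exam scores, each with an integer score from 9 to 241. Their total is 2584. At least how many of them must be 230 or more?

6

Each value short of 230 is at most 229, costing at least 241 − 229 = 12 against the maximum total of 2651.
We can afford to lose at most 2651 − 2584 = 67, so at most ⌊67/12⌋ = 5 fall short, and at least 6 are ≥ 230.
Exactly 6 works: 6 values at 241 and 5 at 229 total 2591; lower one of the high values by 7 (still ≥ 230) to hit 2584.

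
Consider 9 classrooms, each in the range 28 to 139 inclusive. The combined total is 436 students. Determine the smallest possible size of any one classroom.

Minimizing one value means maximizing the remaining 8.
The other 8 can take up 8 × 139 = 1112 ≥ 436 − 28, so one classroom can sit at its floor of 28.
Achievable: one at 28 and the other 8 totalling 408, which fits since 8 × 28 ≤ 408 ≤ 8 × 139.

28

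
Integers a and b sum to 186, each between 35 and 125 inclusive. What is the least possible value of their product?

Since a + b is fixed, pushing one of them to its bound minimizes the product.
The extreme feasible split is a = 61, b = 125, giving ab = 7625.

7625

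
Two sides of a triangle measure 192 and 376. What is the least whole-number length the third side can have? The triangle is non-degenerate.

185

The third side must exceed |192 − 376| = 184.
The smallest integer above 184 is 185.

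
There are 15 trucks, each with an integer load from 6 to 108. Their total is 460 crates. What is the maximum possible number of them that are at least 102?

If k of the values are ≥ 102, the total is ≥ 102k + 6(15 − k).
Setting 102k + 6(15 − k) ≤ 460 gives 96k ≤ 370, so k ≤ 3.
k = 3 is achieved by 3 values at 102 and 12 at 6, total 378; add 82 to one value (staying below 102) to reach 460.

3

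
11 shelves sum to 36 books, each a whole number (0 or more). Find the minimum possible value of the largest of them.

4

If every one of the 11 were at most 3, the total would be at most 11 × 3 = 33 < 36.
Achievable: 3 of them at 4 and 8 at 3 total 36.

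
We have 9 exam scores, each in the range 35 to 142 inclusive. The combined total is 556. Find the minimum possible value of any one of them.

35

To make one score as small as possible, make the other 8 as large as possible.
The other 8 can take up 8 × 142 = 1136 ≥ 556 − 35, so one score can sit at its floor of 35.
Achievable: one at 35 and the other 8 totalling 521, which fits since 8 × 35 ≤ 521 ≤ 8 × 142.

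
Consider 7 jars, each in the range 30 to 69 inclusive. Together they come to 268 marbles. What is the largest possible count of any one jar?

Maximizing one value means minimizing the remaining 6.
The other 6 contribute at least 6 × 30 = 180, leaving at most 268 − 180 = 88.
But each jar is capped at 69, so the maximum is 69.
Achievable: one at 69 and the other 6 totalling 199, which fits since 6 × 30 ≤ 199 ≤ 6 × 69.

69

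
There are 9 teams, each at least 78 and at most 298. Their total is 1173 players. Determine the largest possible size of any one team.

298

Maximizing one value means minimizing the remaining 8.
The other 8 contribute at least 8 × 78 = 624, leaving at most 1173 − 624 = 549.
But each team is capped at 298, so the maximum is 298.
Achievable: one at 298 and the other 8 totalling 875, which fits since 8 × 78 ≤ 875 ≤ 8 × 298.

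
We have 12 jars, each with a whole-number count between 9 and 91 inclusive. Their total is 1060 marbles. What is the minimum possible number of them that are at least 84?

8

Each value short of 84 is at most 83, costing at least 91 − 83 = 8 against the maximum total of 1092.
We can afford to lose at most 1092 − 1060 = 32, so at most ⌊32/8⌋ = 4 fall short, and at least 8 are ≥ 84.
Exactly 8 works: 8 values at 91 and 4 at 83 total 1060.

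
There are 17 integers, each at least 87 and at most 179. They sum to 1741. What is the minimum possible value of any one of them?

87

Minimizing one value means maximizing the remaining 16.
The other 16 can take up 16 × 179 = 2864 ≥ 1741 − 87, so one integer can sit at its floor of 87.
Achievable: one at 87 and the other 16 totalling 1654, which fits since 16 × 87 ≤ 1654 ≤ 16 × 179.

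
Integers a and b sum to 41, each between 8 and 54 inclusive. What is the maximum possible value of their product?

420

For a fixed sum, the product ab is largest when a and b are as close as possible.
Taking a = 20 and b = 21 (both in [8, 54]) gives ab = 420.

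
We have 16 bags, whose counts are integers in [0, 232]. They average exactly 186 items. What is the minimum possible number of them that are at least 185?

1

The total is 16 × 186 = 2976.
Each value short of 185 is at most 184, costing at least 232 − 184 = 48 against the maximum total of 3712.
We can afford to lose at most 3712 − 2976 = 736, so at most ⌊736/48⌋ = 15 fall short, and at least 1 are ≥ 185.
Exactly 1 works: 1 value at 232 and 15 at 184 total 2992; lower one of the high values by 16 (still ≥ 185) to hit 2976.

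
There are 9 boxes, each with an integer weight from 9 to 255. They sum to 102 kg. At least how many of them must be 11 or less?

If only k of them are at most 11, the other 9 − k are at least 12, so the total is at least (9 − k)·12 + k·9.
This is ≤ 102, so (9 − k)·12 + 9k ≤ 102, which gives k ≥ 2.
Exactly 2 works: 2 values at 9 and 7 at 12 total 102.

2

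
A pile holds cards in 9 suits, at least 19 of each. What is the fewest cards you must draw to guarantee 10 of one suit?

You could draw 9 of every suit without reaching 10 of any — 81 in all.
One more forces 10 of some suit, so 81 + 1 = 82.

82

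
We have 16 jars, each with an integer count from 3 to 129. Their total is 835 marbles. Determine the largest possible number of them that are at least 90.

If k of the values are ≥ 90, the total is ≥ 90k + 3(16 − k).
Setting 90k + 3(16 − k) ≤ 835 gives 87k ≤ 787, so k ≤ 9.
k = 9 is achieved by 9 values at 90 and 7 at 3, total 831; add 4 to one value (staying below 90) to reach 835.

9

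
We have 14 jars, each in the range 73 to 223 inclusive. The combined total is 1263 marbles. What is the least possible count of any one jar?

To make one jar as small as possible, make the other 13 as large as possible.
The other 13 can take up 13 × 223 = 2899 ≥ 1263 − 73, so one jar can sit at its floor of 73.
Achievable: one at 73 and the other 13 totalling 1190, which fits since 13 × 73 ≤ 1190 ≤ 13 × 223.

73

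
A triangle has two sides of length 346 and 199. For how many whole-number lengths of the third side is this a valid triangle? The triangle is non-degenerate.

397

The triangle inequality gives |346 − 199| < c < 346 + 199, i.e. 147 < c < 545.
So c can be any integer from 148 to 544: 397 values.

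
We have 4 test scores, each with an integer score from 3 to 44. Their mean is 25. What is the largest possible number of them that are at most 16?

2

The total is 4 × 25 = 100.
Each value at 16 or below falls at least 44 − 16 = 28 short of the ceiling 44.
The ceiling total is 4 × 44 = 176, and we need 100, so at most ⌊(176 − 100)/28⌋ = 2 can be that low.
k = 2 is achieved by 2 values at 16 and 2 at 44, total 120; lower one of the 44's by 20 (still > 16) to reach 100.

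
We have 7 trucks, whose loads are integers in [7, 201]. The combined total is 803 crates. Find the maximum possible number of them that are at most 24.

Each value at 24 or below falls at least 201 − 24 = 177 short of the ceiling 201.
The ceiling total is 7 × 201 = 1407, and we need 803, so at most ⌊(1407 − 803)/177⌋ = 3 can be that low.
k = 3 is achieved by 3 values at 24 and 4 at 201, total 876; lower one of the 201's by 73 (still > 24) to reach 803.

3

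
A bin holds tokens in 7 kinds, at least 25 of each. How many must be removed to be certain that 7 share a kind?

You could draw 6 of every kind without reaching 7 of any — 42 in all.
One more forces 7 of some kind, so 42 + 1 = 43.

43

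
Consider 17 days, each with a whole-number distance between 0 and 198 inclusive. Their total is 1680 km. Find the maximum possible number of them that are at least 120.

14

If k of the values are ≥ 120, the total is ≥ 120k + 0(17 − k).
Setting 120k + 0(17 − k) ≤ 1680 gives 120k ≤ 1680, so k ≤ 14.
k = 14 is achieved by 14 values at 120 and 3 at 0, total 1680.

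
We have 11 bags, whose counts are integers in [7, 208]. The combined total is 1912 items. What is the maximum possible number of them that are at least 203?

9

With k values at 203 or above and the rest at least 7, the sum is at least 77 + 196k.
Since the sum is 1912, we need 196k ≤ 1835, i.e. k ≤ 9.
k = 9 is achieved by 9 values at 203 and 2 at 7, total 1841; add 71 to one value (staying below 203) to reach 1912.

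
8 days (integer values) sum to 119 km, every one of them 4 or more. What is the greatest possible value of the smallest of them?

If every one of the 8 were at least 15, the total would be at least 8 × 15 = 120 > 119.
Achievable: 1 of them at 14 and 7 at 15 total 119.

14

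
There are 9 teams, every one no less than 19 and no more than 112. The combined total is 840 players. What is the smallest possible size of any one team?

Minimizing one value means maximizing the remaining 8.
The other 8 can take up 8 × 112 = 896 ≥ 840 − 19, so one team can sit at its floor of 19.
Achievable: one at 19 and the other 8 totalling 821, which fits since 8 × 19 ≤ 821 ≤ 8 × 112.

19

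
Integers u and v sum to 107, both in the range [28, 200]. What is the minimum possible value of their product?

2212

Since u + v is fixed, pushing one of them to its bound minimizes the product.
At the endpoint u = 28, v = 107 − 28 = 79, so uv = 28 × 79 = 2212.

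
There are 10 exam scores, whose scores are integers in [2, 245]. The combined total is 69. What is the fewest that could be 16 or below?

7

If only k of them are at most 16, the other 10 − k are at least 17, so the total is at least (10 − k)·17 + k·2.
This is ≤ 69, so (10 − k)·17 + 2k ≤ 69, which gives k ≥ 7.
Exactly 7 works: 7 values at 2 and 3 at 17 total 65; raise one of the low values by 4 (still ≤ 16) to hit 69.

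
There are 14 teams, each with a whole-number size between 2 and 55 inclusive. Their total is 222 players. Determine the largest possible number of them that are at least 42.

4

Suppose k of them are at least 42. Those contribute at least 42 each and the other 14 − k at least 2 each.
So the total is at least 42k + 2(14 − k) = 28 + 40k. This must be ≤ 222, giving k ≤ 4.
k = 4 is achieved by 4 values at 42 and 10 at 2, total 188; add 34 to one value (staying below 42) to reach 222.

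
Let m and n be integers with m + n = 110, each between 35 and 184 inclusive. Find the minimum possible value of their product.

2625

mn = m(110 − m) is concave in m, so over [35, 75] it is minimized at an endpoint.
The extreme feasible split is m = 35, n = 75, giving mn = 2625.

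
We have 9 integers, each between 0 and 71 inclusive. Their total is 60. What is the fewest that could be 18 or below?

If only k of them are at most 18, the other 9 − k are at least 19, so the total is at least (9 − k)·19 + k·0.
This is ≤ 60, so (9 − k)·19 + 0k ≤ 60, which gives k ≥ 6.
Exactly 6 works: 6 values at 0 and 3 at 19 total 57; raise one of the low values by 3 (still ≤ 18) to hit 60.

6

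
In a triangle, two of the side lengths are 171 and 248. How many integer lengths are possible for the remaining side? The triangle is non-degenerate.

The triangle inequality gives |171 − 248| < c < 171 + 248, i.e. 77 < c < 419.
So c can be any integer from 78 to 418: 341 values.

341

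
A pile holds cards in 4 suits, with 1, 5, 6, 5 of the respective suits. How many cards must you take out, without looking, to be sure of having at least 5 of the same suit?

14

In the worst case you take as many as possible of each suit without reaching 5: 1 + 4 + 4 + 4 = 13.
The next one must give 5 of some suit, so 13 + 1 = 14.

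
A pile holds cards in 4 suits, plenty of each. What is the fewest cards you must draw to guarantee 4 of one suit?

You could draw 3 of every suit without reaching 4 of any — 12 in all.
One more forces 4 of some suit, so 12 + 1 = 13.

13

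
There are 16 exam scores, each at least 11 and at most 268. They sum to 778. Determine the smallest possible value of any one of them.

Minimizing one value means maximizing the remaining 15.
The other 15 can take up 15 × 268 = 4020 ≥ 778 − 11, so one score can sit at its floor of 11.
Achievable: one at 11 and the other 15 totalling 767, which fits since 15 × 11 ≤ 767 ≤ 15 × 268.

11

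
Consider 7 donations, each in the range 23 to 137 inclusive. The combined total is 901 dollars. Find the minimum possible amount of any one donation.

79

To make one donation as small as possible, make the other 6 as large as possible.
The other 6 contribute at most 6 × 137 = 822, leaving at least 901 − 822 = 79.
Since 79 ≥ 23, this is achievable: one at 79 and 6 at 137.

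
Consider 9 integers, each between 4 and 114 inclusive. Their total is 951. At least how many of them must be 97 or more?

5

If only k of them are at least 97, the other 9 − k are at most 96, so the total is at most k·114 + (9 − k)·96.
This must reach 951, so k·114 + (9 − k)·96 ≥ 951, giving k ≥ 5.
Exactly 5 works: 5 values at 114 and 4 at 96 total 954; lower one of the high values by 3 (still ≥ 97) to hit 951.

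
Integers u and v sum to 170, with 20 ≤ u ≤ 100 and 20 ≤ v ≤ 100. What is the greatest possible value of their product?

For a fixed sum, the product uv is largest when u and v are as close as possible.
Taking u = 85 and v = 85 (both in [20, 100]) gives uv = 7225.

7225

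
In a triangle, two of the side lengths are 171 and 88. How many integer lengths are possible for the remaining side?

175

The triangle inequality gives |171 − 88| < c < 171 + 88, i.e. 83 < c < 259.
So c can be any integer from 84 to 258: 175 values.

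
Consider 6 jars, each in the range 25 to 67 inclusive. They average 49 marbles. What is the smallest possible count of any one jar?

25

Minimizing one value means maximizing the remaining 5.
The total is 6 × 49 = 294.
The other 5 can take up 5 × 67 = 335 ≥ 294 − 25, so one jar can sit at its floor of 25.
Achievable: one at 25 and the other 5 totalling 269, which fits since 5 × 25 ≤ 269 ≤ 5 × 67.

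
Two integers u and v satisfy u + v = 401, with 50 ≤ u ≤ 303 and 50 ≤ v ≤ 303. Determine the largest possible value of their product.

uv = u(401 − u) is maximized when u is as near 401/2 as the bounds allow.
Taking u = 200 and v = 201 (both in [50, 303]) gives uv = 40200.

40200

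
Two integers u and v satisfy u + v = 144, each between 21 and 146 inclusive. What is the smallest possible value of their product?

uv = u(144 − u) is concave in u, so over [21, 123] it is minimized at an endpoint.
The extreme feasible split is u = 21, v = 123, giving uv = 2583.

2583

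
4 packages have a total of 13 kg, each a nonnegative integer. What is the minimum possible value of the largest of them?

Some value must be at least ⌈13/4⌉ = 4, since 4 × 3 = 12 < 13.
Equality holds with 1 value of 4 and 3 values of 3.

4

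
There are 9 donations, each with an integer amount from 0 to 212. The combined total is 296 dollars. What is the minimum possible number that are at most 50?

4

If only k of them are at most 50, the other 9 − k are at least 51, so the total is at least (9 − k)·51 + k·0.
This is ≤ 296, so (9 − k)·51 + 0k ≤ 296, which gives k ≥ 4.
Exactly 4 works: 4 values at 0 and 5 at 51 total 255; raise one of the low values by 41 (still ≤ 50) to hit 296.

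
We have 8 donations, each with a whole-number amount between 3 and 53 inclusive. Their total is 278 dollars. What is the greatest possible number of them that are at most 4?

Suppose k of them are at most 4. Those contribute at most 4 each and the rest at most 53 each.
So the total is at most 4k + 53(8 − k) = 424 − 49k. This must still be ≥ 278, so k ≤ 2.
k = 2 is achieved by 2 values at 4 and 6 at 53, total 326; lower one of the 53's by 48 (still > 4) to reach 278.

2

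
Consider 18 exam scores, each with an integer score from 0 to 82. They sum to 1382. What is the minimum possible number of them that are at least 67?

13

If only k of them are at least 67, the other 18 − k are at most 66, so the total is at most k·82 + (18 − k)·66.
This must reach 1382, so k·82 + (18 − k)·66 ≥ 1382, giving k ≥ 13.
Exactly 13 works: 13 values at 82 and 5 at 66 total 1396; lower one of the high values by 14 (still ≥ 67) to hit 1382.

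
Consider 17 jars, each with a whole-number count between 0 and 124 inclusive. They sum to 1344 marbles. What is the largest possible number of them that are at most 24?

Suppose k of them are at most 24. Those contribute at most 24 each and the rest at most 124 each.
So the total is at most 24k + 124(17 − k) = 2108 − 100k. This must still be ≥ 1344, so k ≤ 7.
k = 7 is achieved by 7 values at 24 and 10 at 124, total 1408; lower one of the 124's by 64 (still > 24) to reach 1344.

7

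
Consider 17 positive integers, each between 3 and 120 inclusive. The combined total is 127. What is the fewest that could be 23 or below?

14

Each value above 23 is at least 24, contributing at least 24 − 3 = 21 above the floor 3.
The sum exceeds the floor total 51 by 76, so at most ⌊76/21⌋ = 3 exceed 23, and at least 14 are ≤ 23.
Exactly 14 works: 14 values at 3 and 3 at 24 total 114; raise one of the low values by 13 (still ≤ 23) to hit 127.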